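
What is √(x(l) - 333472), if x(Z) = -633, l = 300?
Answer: I*√334105 ≈ 578.02*I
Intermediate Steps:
√(x(l) - 333472) = √(-633 - 333472) = √(-334105) = I*√334105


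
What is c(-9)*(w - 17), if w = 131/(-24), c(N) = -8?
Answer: 539/3 ≈ 179.67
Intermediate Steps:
w = -131/24 (w = 131*(-1/24) = -131/24 ≈ -5.4583)
c(-9)*(w - 17) = -8*(-131/24 - 17) = -8*(-539/24) = 539/3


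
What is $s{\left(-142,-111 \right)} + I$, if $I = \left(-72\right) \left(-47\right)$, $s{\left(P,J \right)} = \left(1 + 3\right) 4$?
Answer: $3400$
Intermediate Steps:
$s{\left(P,J \right)} = 16$ ($s{\left(P,J \right)} = 4 \cdot 4 = 16$)
$I = 3384$
$s{\left(-142,-111 \right)} + I = 16 + 3384 = 3400$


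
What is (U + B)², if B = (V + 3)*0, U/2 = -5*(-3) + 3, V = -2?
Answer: 1296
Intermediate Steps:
U = 36 (U = 2*(-5*(-3) + 3) = 2*(15 + 3) = 2*18 = 36)
B = 0 (B = (-2 + 3)*0 = 1*0 = 0)
(U + B)² = (36 + 0)² = 36² = 1296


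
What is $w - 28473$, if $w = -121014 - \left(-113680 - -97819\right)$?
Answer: $-133626$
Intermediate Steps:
$w = -105153$ ($w = -121014 - \left(-113680 + 97819\right) = -121014 - -15861 = -121014 + 15861 = -105153$)
$w - 28473 = -105153 - 28473 = -133626$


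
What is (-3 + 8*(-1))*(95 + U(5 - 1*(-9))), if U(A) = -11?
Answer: -924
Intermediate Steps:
(-3 + 8*(-1))*(95 + U(5 - 1*(-9))) = (-3 + 8*(-1))*(95 - 11) = (-3 - 8)*84 = -11*84 = -924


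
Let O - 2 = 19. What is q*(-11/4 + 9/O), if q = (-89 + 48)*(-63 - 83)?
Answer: -194545/14 ≈ -13896.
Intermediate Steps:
O = 21 (O = 2 + 19 = 21)
q = 5986 (q = -41*(-146) = 5986)
q*(-11/4 + 9/O) = 5986*(-11/4 + 9/21) = 5986*(-11*1/4 + 9*(1/21)) = 5986*(-11/4 + 3/7) = 5986*(-65/28) = -194545/14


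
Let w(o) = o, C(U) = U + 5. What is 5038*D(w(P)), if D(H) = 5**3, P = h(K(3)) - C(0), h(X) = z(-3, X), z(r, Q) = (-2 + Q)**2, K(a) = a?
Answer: 629750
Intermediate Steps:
C(U) = 5 + U
h(X) = (-2 + X)**2
P = -4 (P = (-2 + 3)**2 - (5 + 0) = 1**2 - 1*5 = 1 - 5 = -4)
D(H) = 125
5038*D(w(P)) = 5038*125 = 629750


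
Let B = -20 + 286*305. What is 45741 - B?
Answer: -41469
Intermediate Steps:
B = 87210 (B = -20 + 87230 = 87210)
45741 - B = 45741 - 1*87210 = 45741 - 87210 = -41469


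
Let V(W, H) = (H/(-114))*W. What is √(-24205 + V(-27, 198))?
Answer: 26*I*√12901/19 ≈ 155.43*I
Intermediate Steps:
V(W, H) = -H*W/114 (V(W, H) = (H*(-1/114))*W = (-H/114)*W = -H*W/114)
√(-24205 + V(-27, 198)) = √(-24205 - 1/114*198*(-27)) = √(-24205 + 891/19) = √(-459004/19) = 26*I*√12901/19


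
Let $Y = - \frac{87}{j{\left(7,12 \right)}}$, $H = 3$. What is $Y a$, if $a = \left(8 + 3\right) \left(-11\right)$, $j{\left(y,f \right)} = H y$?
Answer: $\frac{3509}{7} \approx 501.29$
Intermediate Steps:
$j{\left(y,f \right)} = 3 y$
$a = -121$ ($a = 11 \left(-11\right) = -121$)
$Y = - \frac{29}{7}$ ($Y = - \frac{87}{3 \cdot 7} = - \frac{87}{21} = \left(-87\right) \frac{1}{21} = - \frac{29}{7} \approx -4.1429$)
$Y a = \left(- \frac{29}{7}\right) \left(-121\right) = \frac{3509}{7}$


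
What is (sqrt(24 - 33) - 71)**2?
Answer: 5032 - 426*I ≈ 5032.0 - 426.0*I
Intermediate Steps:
(sqrt(24 - 33) - 71)**2 = (sqrt(-9) - 71)**2 = (3*I - 71)**2 = (-71 + 3*I)**2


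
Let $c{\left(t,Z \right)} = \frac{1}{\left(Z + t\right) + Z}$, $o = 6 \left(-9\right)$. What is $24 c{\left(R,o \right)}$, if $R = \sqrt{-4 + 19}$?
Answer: $- \frac{864}{3883} - \frac{8 \sqrt{15}}{3883} \approx -0.23049$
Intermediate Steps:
$o = -54$
$R = \sqrt{15} \approx 3.873$
$c{\left(t,Z \right)} = \frac{1}{t + 2 Z}$
$24 c{\left(R,o \right)} = \frac{24}{\sqrt{15} + 2 \left(-54\right)} = \frac{24}{\sqrt{15} - 108} = \frac{24}{-108 + \sqrt{15}}$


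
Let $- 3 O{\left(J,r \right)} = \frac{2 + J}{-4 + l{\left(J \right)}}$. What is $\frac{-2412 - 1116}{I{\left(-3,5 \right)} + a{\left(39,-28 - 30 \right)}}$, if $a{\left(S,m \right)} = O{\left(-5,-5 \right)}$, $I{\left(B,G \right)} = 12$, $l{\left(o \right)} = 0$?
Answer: $- \frac{14112}{47} \approx -300.26$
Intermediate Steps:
$O{\left(J,r \right)} = \frac{1}{6} + \frac{J}{12}$ ($O{\left(J,r \right)} = - \frac{\left(2 + J\right) \frac{1}{-4 + 0}}{3} = - \frac{\left(2 + J\right) \frac{1}{-4}}{3} = - \frac{\left(2 + J\right) \left(- \frac{1}{4}\right)}{3} = - \frac{- \frac{1}{2} - \frac{J}{4}}{3} = \frac{1}{6} + \frac{J}{12}$)
$a{\left(S,m \right)} = - \frac{1}{4}$ ($a{\left(S,m \right)} = \frac{1}{6} + \frac{1}{12} \left(-5\right) = \frac{1}{6} - \frac{5}{12} = - \frac{1}{4}$)
$\frac{-2412 - 1116}{I{\left(-3,5 \right)} + a{\left(39,-28 - 30 \right)}} = \frac{-2412 - 1116}{12 - \frac{1}{4}} = - \frac{3528}{\frac{47}{4}} = \left(-3528\right) \frac{4}{47} = - \frac{14112}{47}$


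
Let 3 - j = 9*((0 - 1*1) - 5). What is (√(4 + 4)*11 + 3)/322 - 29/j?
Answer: -9167/18354 + 11*√2/161 ≈ -0.40283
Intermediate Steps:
j = 57 (j = 3 - 9*((0 - 1*1) - 5) = 3 - 9*((0 - 1) - 5) = 3 - 9*(-1 - 5) = 3 - 9*(-6) = 3 - 1*(-54) = 3 + 54 = 57)
(√(4 + 4)*11 + 3)/322 - 29/j = (√(4 + 4)*11 + 3)/322 - 29/57 = (√8*11 + 3)*(1/322) - 29*1/57 = ((2*√2)*11 + 3)*(1/322) - 29/57 = (22*√2 + 3)*(1/322) - 29/57 = (3 + 22*√2)*(1/322) - 29/57 = (3/322 + 11*√2/161) - 29/57 = -9167/18354 + 11*√2/161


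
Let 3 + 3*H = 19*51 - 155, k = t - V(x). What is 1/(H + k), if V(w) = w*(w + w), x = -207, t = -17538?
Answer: -3/308897 ≈ -9.7120e-6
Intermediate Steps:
V(w) = 2*w² (V(w) = w*(2*w) = 2*w²)
k = -103236 (k = -17538 - 2*(-207)² = -17538 - 2*42849 = -17538 - 1*85698 = -17538 - 85698 = -103236)
H = 811/3 (H = -1 + (19*51 - 155)/3 = -1 + (969 - 155)/3 = -1 + (⅓)*814 = -1 + 814/3 = 811/3 ≈ 270.33)
1/(H + k) = 1/(811/3 - 103236) = 1/(-308897/3) = -3/308897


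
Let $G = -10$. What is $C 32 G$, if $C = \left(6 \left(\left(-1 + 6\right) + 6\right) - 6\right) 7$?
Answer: $-134400$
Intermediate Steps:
$C = 420$ ($C = \left(6 \left(5 + 6\right) - 6\right) 7 = \left(6 \cdot 11 - 6\right) 7 = \left(66 - 6\right) 7 = 60 \cdot 7 = 420$)
$C 32 G = 420 \cdot 32 \left(-10\right) = 13440 \left(-10\right) = -134400$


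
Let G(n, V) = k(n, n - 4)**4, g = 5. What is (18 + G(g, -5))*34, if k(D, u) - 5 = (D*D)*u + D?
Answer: 51021862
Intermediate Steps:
k(D, u) = 5 + D + u*D**2 (k(D, u) = 5 + ((D*D)*u + D) = 5 + (D**2*u + D) = 5 + (u*D**2 + D) = 5 + (D + u*D**2) = 5 + D + u*D**2)
G(n, V) = (5 + n + n**2*(-4 + n))**4 (G(n, V) = (5 + n + (n - 4)*n**2)**4 = (5 + n + (-4 + n)*n**2)**4 = (5 + n + n**2*(-4 + n))**4)
(18 + G(g, -5))*34 = (18 + (5 + 5 + 5**2*(-4 + 5))**4)*34 = (18 + (5 + 5 + 25*1)**4)*34 = (18 + (5 + 5 + 25)**4)*34 = (18 + 35**4)*34 = (18 + 1500625)*34 = 1500643*34 = 51021862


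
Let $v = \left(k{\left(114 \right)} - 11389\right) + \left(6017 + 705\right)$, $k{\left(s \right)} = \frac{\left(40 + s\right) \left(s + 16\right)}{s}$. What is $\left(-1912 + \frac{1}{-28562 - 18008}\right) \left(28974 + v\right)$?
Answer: $- \frac{124258690492069}{2654490} \approx -4.6811 \cdot 10^{7}$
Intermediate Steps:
$k{\left(s \right)} = \frac{\left(16 + s\right) \left(40 + s\right)}{s}$ ($k{\left(s \right)} = \frac{\left(40 + s\right) \left(16 + s\right)}{s} = \frac{\left(16 + s\right) \left(40 + s\right)}{s}$)
$v = - \frac{256009}{57}$ ($v = \left(\left(56 + 114 + \frac{640}{114}\right) - 11389\right) + \left(6017 + 705\right) = \left(\left(56 + 114 + 640 \cdot \frac{1}{114}\right) - 11389\right) + 6722 = \left(\left(56 + 114 + \frac{320}{57}\right) - 11389\right) + 6722 = \left(\frac{10010}{57} - 11389\right) + 6722 = - \frac{639163}{57} + 6722 = - \frac{256009}{57} \approx -4491.4$)
$\left(-1912 + \frac{1}{-28562 - 18008}\right) \left(28974 + v\right) = \left(-1912 + \frac{1}{-28562 - 18008}\right) \left(28974 - \frac{256009}{57}\right) = \left(-1912 + \frac{1}{-46570}\right) \frac{1395509}{57} = \left(-1912 - \frac{1}{46570}\right) \frac{1395509}{57} = \left(- \frac{89041841}{46570}\right) \frac{1395509}{57} = - \frac{124258690492069}{2654490}$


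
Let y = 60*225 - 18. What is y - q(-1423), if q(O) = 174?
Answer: 13308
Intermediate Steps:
y = 13482 (y = 13500 - 18 = 13482)
y - q(-1423) = 13482 - 1*174 = 13482 - 174 = 13308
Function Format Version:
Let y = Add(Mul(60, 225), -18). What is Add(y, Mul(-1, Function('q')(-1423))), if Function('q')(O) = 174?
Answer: 13308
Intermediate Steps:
y = 13482 (y = Add(13500, -18) = 13482)
Add(y, Mul(-1, Function('q')(-1423))) = Add(13482, Mul(-1, 174)) = Add(13482, -174) = 13308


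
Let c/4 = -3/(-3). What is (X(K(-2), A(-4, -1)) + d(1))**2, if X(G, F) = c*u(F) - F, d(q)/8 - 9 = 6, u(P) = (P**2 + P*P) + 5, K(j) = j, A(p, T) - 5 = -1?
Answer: 69696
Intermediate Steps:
A(p, T) = 4 (A(p, T) = 5 - 1 = 4)
u(P) = 5 + 2*P**2 (u(P) = (P**2 + P**2) + 5 = 2*P**2 + 5 = 5 + 2*P**2)
d(q) = 120 (d(q) = 72 + 8*6 = 72 + 48 = 120)
c = 4 (c = 4*(-3/(-3)) = 4*(-3*(-1/3)) = 4*1 = 4)
X(G, F) = 20 - F + 8*F**2 (X(G, F) = 4*(5 + 2*F**2) - F = (20 + 8*F**2) - F = 20 - F + 8*F**2)
(X(K(-2), A(-4, -1)) + d(1))**2 = ((20 - 1*4 + 8*4**2) + 120)**2 = ((20 - 4 + 8*16) + 120)**2 = ((20 - 4 + 128) + 120)**2 = (144 + 120)**2 = 264**2 = 69696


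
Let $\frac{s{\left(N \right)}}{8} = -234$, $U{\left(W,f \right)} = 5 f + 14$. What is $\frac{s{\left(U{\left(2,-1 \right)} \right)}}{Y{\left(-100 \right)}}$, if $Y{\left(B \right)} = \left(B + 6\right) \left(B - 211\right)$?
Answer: $- \frac{936}{14617} \approx -0.064035$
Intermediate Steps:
$U{\left(W,f \right)} = 14 + 5 f$
$s{\left(N \right)} = -1872$ ($s{\left(N \right)} = 8 \left(-234\right) = -1872$)
$Y{\left(B \right)} = \left(-211 + B\right) \left(6 + B\right)$ ($Y{\left(B \right)} = \left(6 + B\right) \left(-211 + B\right) = \left(-211 + B\right) \left(6 + B\right)$)
$\frac{s{\left(U{\left(2,-1 \right)} \right)}}{Y{\left(-100 \right)}} = - \frac{1872}{-1266 + \left(-100\right)^{2} - -20500} = - \frac{1872}{-1266 + 10000 + 20500} = - \frac{1872}{29234} = \left(-1872\right) \frac{1}{29234} = - \frac{936}{14617}$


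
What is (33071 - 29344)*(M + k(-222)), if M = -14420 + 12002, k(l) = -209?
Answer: -9790829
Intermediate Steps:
M = -2418
(33071 - 29344)*(M + k(-222)) = (33071 - 29344)*(-2418 - 209) = 3727*(-2627) = -9790829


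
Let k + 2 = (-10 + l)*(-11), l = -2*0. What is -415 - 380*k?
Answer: -41455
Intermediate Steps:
l = 0
k = 108 (k = -2 + (-10 + 0)*(-11) = -2 - 10*(-11) = -2 + 110 = 108)
-415 - 380*k = -415 - 380*108 = -415 - 41040 = -41455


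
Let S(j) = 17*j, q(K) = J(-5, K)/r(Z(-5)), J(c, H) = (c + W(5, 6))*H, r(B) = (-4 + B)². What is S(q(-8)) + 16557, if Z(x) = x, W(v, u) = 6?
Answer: 1340981/81 ≈ 16555.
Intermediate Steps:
J(c, H) = H*(6 + c) (J(c, H) = (c + 6)*H = (6 + c)*H = H*(6 + c))
q(K) = K/81 (q(K) = (K*(6 - 5))/((-4 - 5)²) = (K*1)/((-9)²) = K/81)
S(q(-8)) + 16557 = 17*((1/81)*(-8)) + 16557 = 17*(-8/81) + 16557 = -136/81 + 16557 = 1340981/81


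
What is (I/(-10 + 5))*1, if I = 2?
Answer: -⅖ ≈ -0.40000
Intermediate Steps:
(I/(-10 + 5))*1 = (2/(-10 + 5))*1 = (2/(-5))*1 = -⅕*2*1 = -⅖*1 = -⅖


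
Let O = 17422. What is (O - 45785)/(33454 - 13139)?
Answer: -28363/20315 ≈ -1.3962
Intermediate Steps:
(O - 45785)/(33454 - 13139) = (17422 - 45785)/(33454 - 13139) = -28363/20315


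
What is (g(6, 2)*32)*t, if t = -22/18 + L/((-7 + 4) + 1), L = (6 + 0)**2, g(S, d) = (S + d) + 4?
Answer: -22144/3 ≈ -7381.3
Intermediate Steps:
g(S, d) = 4 + S + d
L = 36 (L = 6**2 = 36)
t = -173/9 (t = -22/18 + 36/((-7 + 4) + 1) = -22*1/18 + 36/(-3 + 1) = -11/9 + 36/(-2) = -11/9 + 36*(-1/2) = -11/9 - 18 = -173/9 ≈ -19.222)
(g(6, 2)*32)*t = ((4 + 6 + 2)*32)*(-173/9) = (12*32)*(-173/9) = 384*(-173/9) = -22144/3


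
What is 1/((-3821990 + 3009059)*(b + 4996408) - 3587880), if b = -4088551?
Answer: -1/738028686747 ≈ -1.3550e-12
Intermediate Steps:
1/((-3821990 + 3009059)*(b + 4996408) - 3587880) = 1/((-3821990 + 3009059)*(-4088551 + 4996408) - 3587880) = 1/(-812931*907857 - 3587880) = 1/(-738025098867 - 3587880) = 1/(-738028686747) = -1/738028686747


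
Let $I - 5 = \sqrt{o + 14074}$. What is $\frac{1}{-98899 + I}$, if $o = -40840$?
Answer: $- \frac{49447}{4890025001} - \frac{3 i \sqrt{2974}}{9780050002} \approx -1.0112 \cdot 10^{-5} - 1.6728 \cdot 10^{-8} i$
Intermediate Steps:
$I = 5 + 3 i \sqrt{2974}$ ($I = 5 + \sqrt{-40840 + 14074} = 5 + \sqrt{-26766} = 5 + 3 i \sqrt{2974} \approx 5.0 + 163.6 i$)
$\frac{1}{-98899 + I} = \frac{1}{-98899 + \left(5 + 3 i \sqrt{2974}\right)} = \frac{1}{-98894 + 3 i \sqrt{2974}}$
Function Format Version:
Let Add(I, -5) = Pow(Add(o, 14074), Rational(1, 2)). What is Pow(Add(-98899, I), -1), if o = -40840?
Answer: Add(Rational(-49447, 4890025001), Mul(Rational(-3, 9780050002), I, Pow(2974, Rational(1, 2)))) ≈ Add(-1.0112e-5, Mul(-1.6728e-8, I))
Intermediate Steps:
I = Add(5, Mul(3, I, Pow(2974, Rational(1, 2)))) (I = Add(5, Pow(Add(-40840, 14074), Rational(1, 2))) = Add(5, Pow(-26766, Rational(1, 2))) = Add(5, Mul(3, I, Pow(2974, Rational(1, 2)))) ≈ Add(5.0000, Mul(163.60, I)))
Pow(Add(-98899, I), -1) = Pow(Add(-98899, Add(5, Mul(3, I, Pow(2974, Rational(1, 2))))), -1) = Pow(Add(-98894, Mul(3, I, Pow(2974, Rational(1, 2)))), -1)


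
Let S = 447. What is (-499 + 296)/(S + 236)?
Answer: -203/683 ≈ -0.29722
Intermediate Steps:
(-499 + 296)/(S + 236) = (-499 + 296)/(447 + 236) = -203/683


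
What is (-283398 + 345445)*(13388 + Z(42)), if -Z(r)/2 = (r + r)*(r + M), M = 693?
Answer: -6830878324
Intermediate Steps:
Z(r) = -4*r*(693 + r) (Z(r) = -2*(r + r)*(r + 693) = -2*2*r*(693 + r) = -4*r*(693 + r))
(-283398 + 345445)*(13388 + Z(42)) = (-283398 + 345445)*(13388 - 4*42*(693 + 42)) = 62047*(13388 - 4*42*735) = 62047*(13388 - 123480) = 62047*(-110092) = -6830878324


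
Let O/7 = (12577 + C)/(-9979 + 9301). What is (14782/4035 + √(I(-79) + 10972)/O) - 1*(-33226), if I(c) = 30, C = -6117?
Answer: 134081692/4035 - 339*√11002/22610 ≈ 33228.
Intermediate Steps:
O = -22610/339 (O = 7*((12577 - 6117)/(-9979 + 9301)) = 7*(6460/(-678)) = 7*(6460*(-1/678)) = 7*(-3230/339) = -22610/339 ≈ -66.696)
(14782/4035 + √(I(-79) + 10972)/O) - 1*(-33226) = (14782/4035 + √(30 + 10972)/(-22610/339)) - 1*(-33226) = (14782*(1/4035) + √11002*(-339/22610)) + 33226 = (14782/4035 - 339*√11002/22610) + 33226 = 134081692/4035 - 339*√11002/22610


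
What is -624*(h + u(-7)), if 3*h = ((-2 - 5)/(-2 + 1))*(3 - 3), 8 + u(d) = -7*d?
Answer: -25584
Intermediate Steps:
u(d) = -8 - 7*d
h = 0 (h = (((-2 - 5)/(-2 + 1))*(3 - 3))/3 = (-7/(-1)*0)/3 = (-7*(-1)*0)/3 = (7*0)/3 = (⅓)*0 = 0)
-624*(h + u(-7)) = -624*(0 + (-8 - 7*(-7))) = -624*(0 + (-8 + 49)) = -624*(0 + 41) = -624*41 = -25584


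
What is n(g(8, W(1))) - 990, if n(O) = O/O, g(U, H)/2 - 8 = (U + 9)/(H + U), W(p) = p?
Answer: -989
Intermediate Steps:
g(U, H) = 16 + 2*(9 + U)/(H + U) (g(U, H) = 16 + 2*((U + 9)/(H + U)) = 16 + 2*((9 + U)/(H + U)) = 16 + 2*(9 + U)/(H + U))
n(O) = 1
n(g(8, W(1))) - 990 = 1 - 990 = -989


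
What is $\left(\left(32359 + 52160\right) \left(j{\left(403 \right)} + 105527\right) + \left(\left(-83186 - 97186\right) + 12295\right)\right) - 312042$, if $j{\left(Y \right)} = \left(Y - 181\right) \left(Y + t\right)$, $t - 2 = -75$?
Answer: $15110418334$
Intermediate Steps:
$t = -73$ ($t = 2 - 75 = -73$)
$j{\left(Y \right)} = \left(-181 + Y\right) \left(-73 + Y\right)$ ($j{\left(Y \right)} = \left(Y - 181\right) \left(Y - 73\right) = \left(-181 + Y\right) \left(-73 + Y\right)$)
$\left(\left(32359 + 52160\right) \left(j{\left(403 \right)} + 105527\right) + \left(\left(-83186 - 97186\right) + 12295\right)\right) - 312042 = \left(\left(32359 + 52160\right) \left(\left(13213 + 403^{2} - 102362\right) + 105527\right) + \left(\left(-83186 - 97186\right) + 12295\right)\right) - 312042 = \left(84519 \left(\left(13213 + 162409 - 102362\right) + 105527\right) + \left(-180372 + 12295\right)\right) - 312042 = \left(84519 \left(73260 + 105527\right) - 168077\right) - 312042 = \left(84519 \cdot 178787 - 168077\right) - 312042 = \left(15110898453 - 168077\right) - 312042 = 15110730376 - 312042 = 15110418334$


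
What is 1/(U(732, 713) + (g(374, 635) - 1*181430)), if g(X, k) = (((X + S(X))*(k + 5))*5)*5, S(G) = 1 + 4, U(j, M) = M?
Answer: 1/5883283 ≈ 1.6997e-7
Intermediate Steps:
S(G) = 5
g(X, k) = 25*(5 + X)*(5 + k) (g(X, k) = (((X + 5)*(k + 5))*5)*5 = (((5 + X)*(5 + k))*5)*5 = (5*(5 + X)*(5 + k))*5 = 25*(5 + X)*(5 + k))
1/(U(732, 713) + (g(374, 635) - 1*181430)) = 1/(713 + ((625 + 125*374 + 125*635 + 25*374*635) - 1*181430)) = 1/(713 + ((625 + 46750 + 79375 + 5937250) - 181430)) = 1/(713 + (6064000 - 181430)) = 1/(713 + 5882570) = 1/5883283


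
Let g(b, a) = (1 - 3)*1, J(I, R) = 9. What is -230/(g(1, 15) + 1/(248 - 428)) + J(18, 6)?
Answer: 44649/361 ≈ 123.68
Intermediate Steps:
g(b, a) = -2 (g(b, a) = -2*1 = -2)
-230/(g(1, 15) + 1/(248 - 428)) + J(18, 6) = -230/(-2 + 1/(248 - 428)) + 9 = -230/(-2 + 1/(-180)) + 9 = -230/(-2 - 1/180) + 9 = -230/(-361/180) + 9 = -230*(-180/361) + 9 = 41400/361 + 9 = 44649/361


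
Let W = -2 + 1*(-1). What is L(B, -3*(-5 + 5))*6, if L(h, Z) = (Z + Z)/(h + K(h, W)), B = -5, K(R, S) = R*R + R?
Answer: 0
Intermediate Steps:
W = -3 (W = -2 - 1 = -3)
K(R, S) = R + R² (K(R, S) = R² + R = R + R²)
L(h, Z) = 2*Z/(h + h*(1 + h)) (L(h, Z) = (Z + Z)/(h + h*(1 + h)) = (2*Z)/(h + h*(1 + h)) = 2*Z/(h + h*(1 + h)))
L(B, -3*(-5 + 5))*6 = (2*(-3*(-5 + 5))/(-5*(2 - 5)))*6 = (2*(-3*0)*(-⅕)/(-3))*6 = (2*0*(-⅕)*(-⅓))*6 = 0*6 = 0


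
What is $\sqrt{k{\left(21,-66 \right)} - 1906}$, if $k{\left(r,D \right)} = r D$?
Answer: $2 i \sqrt{823} \approx 57.376 i$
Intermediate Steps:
$k{\left(r,D \right)} = D r$
$\sqrt{k{\left(21,-66 \right)} - 1906} = \sqrt{\left(-66\right) 21 - 1906} = \sqrt{-1386 - 1906} = \sqrt{-3292} = 2 i \sqrt{823}$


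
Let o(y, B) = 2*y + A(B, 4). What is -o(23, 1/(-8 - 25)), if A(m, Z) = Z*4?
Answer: -62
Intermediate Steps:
A(m, Z) = 4*Z
o(y, B) = 16 + 2*y (o(y, B) = 2*y + 4*4 = 2*y + 16 = 16 + 2*y)
-o(23, 1/(-8 - 25)) = -(16 + 2*23) = -(16 + 46) = -1*62 = -62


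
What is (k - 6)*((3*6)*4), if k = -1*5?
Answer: -792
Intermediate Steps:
k = -5
(k - 6)*((3*6)*4) = (-5 - 6)*((3*6)*4) = -198*4 = -11*72 = -792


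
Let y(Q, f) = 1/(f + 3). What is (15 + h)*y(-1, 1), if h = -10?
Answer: 5/4 ≈ 1.2500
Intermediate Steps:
y(Q, f) = 1/(3 + f)
(15 + h)*y(-1, 1) = (15 - 10)/(3 + 1) = 5/4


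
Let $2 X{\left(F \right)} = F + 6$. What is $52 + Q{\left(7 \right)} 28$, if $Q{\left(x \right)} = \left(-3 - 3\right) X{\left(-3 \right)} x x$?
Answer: $-12296$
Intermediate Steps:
$X{\left(F \right)} = 3 + \frac{F}{2}$ ($X{\left(F \right)} = \frac{F + 6}{2} = \frac{6 + F}{2} = 3 + \frac{F}{2}$)
$Q{\left(x \right)} = - 9 x^{2}$ ($Q{\left(x \right)} = \left(-3 - 3\right) \left(3 + \frac{1}{2} \left(-3\right)\right) x x = - 6 \left(3 - \frac{3}{2}\right) x x = \left(-6\right) \frac{3}{2} x x = - 9 x x = - 9 x^{2}$)
$52 + Q{\left(7 \right)} 28 = 52 + - 9 \cdot 7^{2} \cdot 28 = 52 + \left(-9\right) 49 \cdot 28 = 52 - 12348 = -12296$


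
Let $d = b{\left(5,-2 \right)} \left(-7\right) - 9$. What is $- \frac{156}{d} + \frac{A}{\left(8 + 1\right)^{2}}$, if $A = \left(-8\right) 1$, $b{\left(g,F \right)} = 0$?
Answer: $\frac{1396}{81} \approx 17.235$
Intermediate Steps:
$A = -8$
$d = -9$ ($d = 0 \left(-7\right) - 9 = 0 - 9 = -9$)
$- \frac{156}{d} + \frac{A}{\left(8 + 1\right)^{2}} = - \frac{156}{-9} - \frac{8}{\left(8 + 1\right)^{2}} = \left(-156\right) \left(- \frac{1}{9}\right) - \frac{8}{9^{2}} = \frac{52}{3} - \frac{8}{81} = \frac{1396}{81}$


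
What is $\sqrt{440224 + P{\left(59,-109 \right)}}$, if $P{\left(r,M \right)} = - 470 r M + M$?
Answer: $\sqrt{3462685} \approx 1860.8$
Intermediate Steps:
$P{\left(r,M \right)} = M - 470 M r$ ($P{\left(r,M \right)} = - 470 M r + M = M - 470 M r$)
$\sqrt{440224 + P{\left(59,-109 \right)}} = \sqrt{440224 - 109 \left(1 - 27730\right)} = \sqrt{440224 - -3022461} = \sqrt{440224 + 3022461} = \sqrt{3462685}$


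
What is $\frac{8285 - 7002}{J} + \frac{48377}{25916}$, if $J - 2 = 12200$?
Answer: $\frac{311773191}{158113516} \approx 1.9718$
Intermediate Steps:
$J = 12202$ ($J = 2 + 12200 = 12202$)
$\frac{8285 - 7002}{J} + \frac{48377}{25916} = \frac{8285 - 7002}{12202} + \frac{48377}{25916} = \left(8285 - 7002\right) \frac{1}{12202} + 48377 \cdot \frac{1}{25916} = 1283 \cdot \frac{1}{12202} + \frac{48377}{25916} = \frac{1283}{12202} + \frac{48377}{25916} = \frac{311773191}{158113516}$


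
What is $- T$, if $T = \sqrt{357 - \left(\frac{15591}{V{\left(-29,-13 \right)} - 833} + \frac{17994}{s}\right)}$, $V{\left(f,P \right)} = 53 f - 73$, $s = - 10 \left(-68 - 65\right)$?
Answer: $- \frac{\sqrt{18844266204645}}{232085} \approx -18.704$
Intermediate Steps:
$s = 1330$ ($s = \left(-10\right) \left(-133\right) = 1330$)
$V{\left(f,P \right)} = -73 + 53 f$
$T = \frac{\sqrt{18844266204645}}{232085}$ ($T = \sqrt{357 - \left(\frac{8997}{665} + \frac{15591}{\left(-73 + 53 \left(-29\right)\right) - 833}\right)} = \sqrt{357 - \left(\frac{8997}{665} + \frac{15591}{\left(-73 - 1537\right) - 833}\right)} = \sqrt{357 - \left(\frac{8997}{665} + \frac{15591}{-1610 - 833}\right)} = \sqrt{357 - \left(\frac{8997}{665} + \frac{15591}{-2443}\right)} = \sqrt{357 - \frac{1658808}{232085}} = \sqrt{\frac{81195537}{232085}} = \frac{\sqrt{18844266204645}}{232085} \approx 18.704$)
$- T = - \frac{\sqrt{18844266204645}}{232085}$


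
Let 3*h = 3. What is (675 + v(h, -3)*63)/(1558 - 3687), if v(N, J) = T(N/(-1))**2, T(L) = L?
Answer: -738/2129 ≈ -0.34664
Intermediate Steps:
h = 1 (h = (1/3)*3 = 1)
v(N, J) = N**2 (v(N, J) = (N/(-1))**2 = (N*(-1))**2 = (-N)**2 = N**2)
(675 + v(h, -3)*63)/(1558 - 3687) = (675 + 1**2*63)/(1558 - 3687) = (675 + 1*63)/(-2129) = (675 + 63)*(-1/2129) = 738*(-1/2129) = -738/2129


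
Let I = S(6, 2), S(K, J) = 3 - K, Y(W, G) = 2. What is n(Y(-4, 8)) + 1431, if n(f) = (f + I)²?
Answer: 1432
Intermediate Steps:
I = -3 (I = 3 - 1*6 = 3 - 6 = -3)
n(f) = (-3 + f)² (n(f) = (f - 3)² = (-3 + f)²)
n(Y(-4, 8)) + 1431 = (-3 + 2)² + 1431 = (-1)² + 1431 = 1 + 1431 = 1432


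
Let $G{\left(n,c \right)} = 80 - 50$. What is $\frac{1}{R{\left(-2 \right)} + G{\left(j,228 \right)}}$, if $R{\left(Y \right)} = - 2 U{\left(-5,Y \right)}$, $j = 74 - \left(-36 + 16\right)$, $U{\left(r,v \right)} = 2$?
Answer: $\frac{1}{26} \approx 0.038462$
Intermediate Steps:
$j = 94$ ($j = 74 - -20 = 74 + 20 = 94$)
$R{\left(Y \right)} = -4$ ($R{\left(Y \right)} = \left(-2\right) 2 = -4$)
$G{\left(n,c \right)} = 30$
$\frac{1}{R{\left(-2 \right)} + G{\left(j,228 \right)}} = \frac{1}{-4 + 30} = \frac{1}{26}$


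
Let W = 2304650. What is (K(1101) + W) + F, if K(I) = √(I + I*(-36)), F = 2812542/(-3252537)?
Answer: 2498652194836/1084179 + I*√38535 ≈ 2.3046e+6 + 196.3*I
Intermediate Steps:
F = -937514/1084179 (F = 2812542*(-1/3252537) = -937514/1084179 ≈ -0.86472)
K(I) = √35*√(-I) (K(I) = √(I - 36*I) = √(-35*I) = √35*√(-I))
(K(1101) + W) + F = (√35*√(-1*1101) + 2304650) - 937514/1084179 = (√35*√(-1101) + 2304650) - 937514/1084179 = (√35*(I*√1101) + 2304650) - 937514/1084179 = (I*√38535 + 2304650) - 937514/1084179 = (2304650 + I*√38535) - 937514/1084179 = 2498652194836/1084179 + I*√38535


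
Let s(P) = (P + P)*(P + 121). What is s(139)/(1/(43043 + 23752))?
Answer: 4827942600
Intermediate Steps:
s(P) = 2*P*(121 + P) (s(P) = (2*P)*(121 + P) = 2*P*(121 + P))
s(139)/(1/(43043 + 23752)) = (2*139*(121 + 139))/(1/(43043 + 23752)) = (2*139*260)/(1/66795) = 72280/(1/66795) = 72280*66795 = 4827942600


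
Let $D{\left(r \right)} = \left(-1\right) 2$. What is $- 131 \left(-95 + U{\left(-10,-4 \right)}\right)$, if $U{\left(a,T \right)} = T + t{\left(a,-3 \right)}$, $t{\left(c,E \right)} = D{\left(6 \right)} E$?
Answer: $12183$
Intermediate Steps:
$D{\left(r \right)} = -2$
$t{\left(c,E \right)} = - 2 E$
$U{\left(a,T \right)} = 6 + T$ ($U{\left(a,T \right)} = T - -6 = T + 6 = 6 + T$)
$- 131 \left(-95 + U{\left(-10,-4 \right)}\right) = - 131 \left(-95 + \left(6 - 4\right)\right) = - 131 \left(-95 + 2\right) = \left(-131\right) \left(-93\right) = 12183$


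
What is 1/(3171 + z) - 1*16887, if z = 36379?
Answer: -667880849/39550 ≈ -16887.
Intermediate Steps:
1/(3171 + z) - 1*16887 = 1/(3171 + 36379) - 1*16887 = 1/39550 - 16887 = -667880849/39550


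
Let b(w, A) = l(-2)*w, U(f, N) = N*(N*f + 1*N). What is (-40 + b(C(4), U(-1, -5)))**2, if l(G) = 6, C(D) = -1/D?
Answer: 6889/4 ≈ 1722.3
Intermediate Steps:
U(f, N) = N*(N + N*f) (U(f, N) = N*(N*f + N) = N*(N + N*f))
b(w, A) = 6*w
(-40 + b(C(4), U(-1, -5)))**2 = (-40 + 6*(-1/4))**2 = (-40 - 3/2)**2 = (-83/2)**2 = 6889/4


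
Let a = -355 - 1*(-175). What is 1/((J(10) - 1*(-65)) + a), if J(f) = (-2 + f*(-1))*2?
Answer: -1/139 ≈ -0.0071942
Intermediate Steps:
a = -180 (a = -355 + 175 = -180)
J(f) = -4 - 2*f (J(f) = (-2 - f)*2 = -4 - 2*f)
1/((J(10) - 1*(-65)) + a) = 1/(((-4 - 2*10) - 1*(-65)) - 180) = 1/(((-4 - 20) + 65) - 180) = 1/((-24 + 65) - 180) = 1/(41 - 180) = 1/(-139) = -1/139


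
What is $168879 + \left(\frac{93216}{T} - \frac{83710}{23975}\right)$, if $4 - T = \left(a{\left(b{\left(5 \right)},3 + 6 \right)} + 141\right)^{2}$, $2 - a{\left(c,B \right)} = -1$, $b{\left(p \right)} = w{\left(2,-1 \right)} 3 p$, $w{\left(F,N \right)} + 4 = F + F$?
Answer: $\frac{4196864297849}{24852485} \approx 1.6887 \cdot 10^{5}$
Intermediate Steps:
$w{\left(F,N \right)} = -4 + 2 F$ ($w{\left(F,N \right)} = -4 + \left(F + F\right) = -4 + 2 F$)
$b{\left(p \right)} = 0$ ($b{\left(p \right)} = \left(-4 + 2 \cdot 2\right) 3 p = \left(-4 + 4\right) 3 p = 0 \cdot 3 p = 0 p = 0$)
$a{\left(c,B \right)} = 3$ ($a{\left(c,B \right)} = 2 - -1 = 2 + 1 = 3$)
$T = -20732$ ($T = 4 - \left(3 + 141\right)^{2} = 4 - 144^{2} = 4 - 20736 = -20732$)
$168879 + \left(\frac{93216}{T} - \frac{83710}{23975}\right) = 168879 + \left(\frac{93216}{-20732} - \frac{83710}{23975}\right) = 168879 + \left(93216 \left(- \frac{1}{20732}\right) - \frac{16742}{4795}\right) = 168879 - \frac{198516466}{24852485} = \frac{4196864297849}{24852485}$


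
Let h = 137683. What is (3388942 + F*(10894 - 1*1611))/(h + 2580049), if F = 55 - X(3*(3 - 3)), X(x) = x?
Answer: 3899507/2717732 ≈ 1.4348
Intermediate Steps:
F = 55 (F = 55 - 3*(3 - 3) = 55 - 3*0 = 55 - 1*0 = 55 + 0 = 55)
(3388942 + F*(10894 - 1*1611))/(h + 2580049) = (3388942 + 55*(10894 - 1*1611))/(137683 + 2580049) = (3388942 + 55*(10894 - 1611))/2717732 = (3388942 + 55*9283)*(1/2717732) = (3388942 + 510565)*(1/2717732) = 3899507*(1/2717732) = 3899507/2717732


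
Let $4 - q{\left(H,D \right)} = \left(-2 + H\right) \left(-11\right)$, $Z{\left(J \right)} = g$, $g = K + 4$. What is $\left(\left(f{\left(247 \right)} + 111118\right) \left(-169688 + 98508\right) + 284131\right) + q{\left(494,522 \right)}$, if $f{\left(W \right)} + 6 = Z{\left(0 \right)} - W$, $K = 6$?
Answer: $-7891792953$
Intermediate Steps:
$g = 10$ ($g = 6 + 4 = 10$)
$Z{\left(J \right)} = 10$
$f{\left(W \right)} = 4 - W$ ($f{\left(W \right)} = -6 - \left(-10 + W\right) = 4 - W$)
$q{\left(H,D \right)} = -18 + 11 H$ ($q{\left(H,D \right)} = 4 - \left(-2 + H\right) \left(-11\right) = 4 - \left(22 - 11 H\right) = 4 + \left(-22 + 11 H\right) = -18 + 11 H$)
$\left(\left(f{\left(247 \right)} + 111118\right) \left(-169688 + 98508\right) + 284131\right) + q{\left(494,522 \right)} = \left(\left(\left(4 - 247\right) + 111118\right) \left(-169688 + 98508\right) + 284131\right) + \left(-18 + 11 \cdot 494\right) = \left(\left(\left(4 - 247\right) + 111118\right) \left(-71180\right) + 284131\right) + \left(-18 + 5434\right) = \left(\left(-243 + 111118\right) \left(-71180\right) + 284131\right) + 5416 = \left(110875 \left(-71180\right) + 284131\right) + 5416 = \left(-7892082500 + 284131\right) + 5416 = -7891798369 + 5416 = -7891792953$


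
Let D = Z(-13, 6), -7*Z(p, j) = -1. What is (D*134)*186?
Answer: 24924/7 ≈ 3560.6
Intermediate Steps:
Z(p, j) = 1/7 (Z(p, j) = -1/7*(-1) = 1/7)
D = 1/7 ≈ 0.14286
(D*134)*186 = ((1/7)*134)*186 = (134/7)*186 = 24924/7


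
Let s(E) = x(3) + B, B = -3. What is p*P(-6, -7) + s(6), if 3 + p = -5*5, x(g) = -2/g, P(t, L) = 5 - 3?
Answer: -179/3 ≈ -59.667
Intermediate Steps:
P(t, L) = 2
p = -28 (p = -3 - 5*5 = -3 - 25 = -28)
s(E) = -11/3 (s(E) = -2/3 - 3 = -2*⅓ - 3 = -⅔ - 3 = -11/3)
p*P(-6, -7) + s(6) = -28*2 - 11/3 = -56 - 11/3 = -179/3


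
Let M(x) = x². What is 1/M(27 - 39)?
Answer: 1/144 ≈ 0.0069444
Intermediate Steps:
1/M(27 - 39) = 1/((27 - 39)²) = 1/((-12)²) = 1/144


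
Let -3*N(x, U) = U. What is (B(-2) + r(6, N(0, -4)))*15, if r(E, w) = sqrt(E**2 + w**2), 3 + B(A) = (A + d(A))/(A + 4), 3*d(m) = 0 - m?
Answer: -55 + 10*sqrt(85) ≈ 37.195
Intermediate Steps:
d(m) = -m/3 (d(m) = (0 - m)/3 = (-m)/3 = -m/3)
N(x, U) = -U/3
B(A) = -3 + 2*A/(3*(4 + A)) (B(A) = -3 + (A - A/3)/(A + 4) = -3 + (2*A/3)/(4 + A) = -3 + 2*A/(3*(4 + A)))
(B(-2) + r(6, N(0, -4)))*15 = ((-36 - 7*(-2))/(3*(4 - 2)) + sqrt(6**2 + (-1/3*(-4))**2))*15 = ((1/3)*(-36 + 14)/2 + sqrt(36 + (4/3)**2))*15 = ((1/3)*(1/2)*(-22) + sqrt(36 + 16/9))*15 = (-11/3 + sqrt(340/9))*15 = (-11/3 + 2*sqrt(85)/3)*15 = -55 + 10*sqrt(85)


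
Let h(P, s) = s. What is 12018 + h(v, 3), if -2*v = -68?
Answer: 12021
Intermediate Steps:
v = 34 (v = -½*(-68) = 34)
12018 + h(v, 3) = 12018 + 3 = 12021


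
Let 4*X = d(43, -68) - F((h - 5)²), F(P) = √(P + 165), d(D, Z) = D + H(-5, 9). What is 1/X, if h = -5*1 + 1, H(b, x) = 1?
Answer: 88/845 + 2*√246/845 ≈ 0.14126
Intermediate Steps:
d(D, Z) = 1 + D (d(D, Z) = D + 1 = 1 + D)
h = -4 (h = -5 + 1 = -4)
F(P) = √(165 + P)
X = 11 - √246/4 (X = ((1 + 43) - √(165 + (-4 - 5)²))/4 = (44 - √(165 + (-9)²))/4 = (44 - √(165 + 81))/4 = (44 - √246)/4 = 11 - √246/4 ≈ 7.0789)
1/X = 1/(11 - √246/4)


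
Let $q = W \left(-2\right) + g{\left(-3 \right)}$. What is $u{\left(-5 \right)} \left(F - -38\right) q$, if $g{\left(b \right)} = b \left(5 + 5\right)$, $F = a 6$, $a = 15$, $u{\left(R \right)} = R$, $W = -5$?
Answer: $12800$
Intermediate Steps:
$F = 90$ ($F = 15 \cdot 6 = 90$)
$g{\left(b \right)} = 10 b$ ($g{\left(b \right)} = b 10 = 10 b$)
$q = -20$ ($q = \left(-5\right) \left(-2\right) + 10 \left(-3\right) = 10 - 30 = -20$)
$u{\left(-5 \right)} \left(F - -38\right) q = - 5 \left(90 - -38\right) \left(-20\right) = - 5 \left(90 + 38\right) \left(-20\right) = \left(-5\right) 128 \left(-20\right) = \left(-640\right) \left(-20\right) = 12800$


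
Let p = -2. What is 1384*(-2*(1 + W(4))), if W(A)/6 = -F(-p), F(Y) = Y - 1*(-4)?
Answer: 96880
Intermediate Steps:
F(Y) = 4 + Y (F(Y) = Y + 4 = 4 + Y)
W(A) = -36 (W(A) = 6*(-(4 - 1*(-2))) = 6*(-(4 + 2)) = 6*(-1*6) = 6*(-6) = -36)
1384*(-2*(1 + W(4))) = 1384*(-2*(1 - 36)) = 1384*(-2*(-35)) = 1384*70 = 96880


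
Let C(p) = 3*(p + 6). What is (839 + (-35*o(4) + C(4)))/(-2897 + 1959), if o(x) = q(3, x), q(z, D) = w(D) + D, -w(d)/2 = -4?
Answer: -449/938 ≈ -0.47868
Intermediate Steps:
w(d) = 8 (w(d) = -2*(-4) = 8)
q(z, D) = 8 + D
o(x) = 8 + x
C(p) = 18 + 3*p (C(p) = 3*(6 + p) = 18 + 3*p)
(839 + (-35*o(4) + C(4)))/(-2897 + 1959) = (839 + (-35*(8 + 4) + (18 + 3*4)))/(-2897 + 1959) = (839 + (-35*12 + (18 + 12)))/(-938) = (839 + (-420 + 30))*(-1/938) = (839 - 390)*(-1/938) = 449*(-1/938) = -449/938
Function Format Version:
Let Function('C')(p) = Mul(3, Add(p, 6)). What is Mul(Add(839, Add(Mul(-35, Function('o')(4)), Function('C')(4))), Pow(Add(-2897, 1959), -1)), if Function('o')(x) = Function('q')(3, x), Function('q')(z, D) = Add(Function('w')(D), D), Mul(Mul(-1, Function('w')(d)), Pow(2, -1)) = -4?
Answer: Rational(-449, 938) ≈ -0.47868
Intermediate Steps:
Function('w')(d) = 8 (Function('w')(d) = Mul(-2, -4) = 8)
Function('q')(z, D) = Add(8, D)
Function('o')(x) = Add(8, x)
Function('C')(p) = Add(18, Mul(3, p)) (Function('C')(p) = Mul(3, Add(6, p)) = Add(18, Mul(3, p)))
Mul(Add(839, Add(Mul(-35, Function('o')(4)), Function('C')(4))), Pow(Add(-2897, 1959), -1)) = Mul(Add(839, Add(Mul(-35, Add(8, 4)), Add(18, Mul(3, 4)))), Pow(Add(-2897, 1959), -1)) = Mul(Add(839, Add(Mul(-35, 12), Add(18, 12))), Pow(-938, -1)) = Mul(Add(839, Add(-420, 30)), Rational(-1, 938)) = Mul(Add(839, -390), Rational(-1, 938)) = Mul(449, Rational(-1, 938)) = Rational(-449, 938)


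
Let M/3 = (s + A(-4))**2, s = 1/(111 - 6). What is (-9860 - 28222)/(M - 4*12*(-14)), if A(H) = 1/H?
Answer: -2239221600/39523801 ≈ -56.655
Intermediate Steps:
s = 1/105 ≈ 0.0095238
M = 10201/58800 (M = 3*(1/105 + 1/(-4))**2 = 3*(1/105 - 1/4)**2 = 3*(-101/420)**2 = 3*(10201/176400) = 10201/58800 ≈ 0.17349)
(-9860 - 28222)/(M - 4*12*(-14)) = (-9860 - 28222)/(10201/58800 - 4*12*(-14)) = -38082/(10201/58800 - 48*(-14)) = -38082/(10201/58800 + 672) = -38082/39523801/58800 = -38082*58800/39523801 = -2239221600/39523801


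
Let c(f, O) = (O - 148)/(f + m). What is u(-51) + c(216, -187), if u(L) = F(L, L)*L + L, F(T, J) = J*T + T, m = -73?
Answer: -18604778/143 ≈ -1.3010e+5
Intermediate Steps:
F(T, J) = T + J*T
c(f, O) = (-148 + O)/(-73 + f) (c(f, O) = (O - 148)/(f - 73) = (-148 + O)/(-73 + f))
u(L) = L + L²*(1 + L) (u(L) = (L*(1 + L))*L + L = L²*(1 + L) + L = L + L²*(1 + L))
u(-51) + c(216, -187) = -51*(1 - 51*(1 - 51)) + (-148 - 187)/(-73 + 216) = -51*(1 - 51*(-50)) - 335/143 = -51*(1 + 2550) + (1/143)*(-335) = -51*2551 - 335/143 = -130101 - 335/143 = -18604778/143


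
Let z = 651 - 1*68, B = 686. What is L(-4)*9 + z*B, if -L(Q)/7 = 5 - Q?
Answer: 399371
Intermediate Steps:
z = 583 (z = 651 - 68 = 583)
L(Q) = -35 + 7*Q (L(Q) = -7*(5 - Q) = -35 + 7*Q)
L(-4)*9 + z*B = (-35 + 7*(-4))*9 + 583*686 = (-35 - 28)*9 + 399938 = -63*9 + 399938 = -567 + 399938 = 399371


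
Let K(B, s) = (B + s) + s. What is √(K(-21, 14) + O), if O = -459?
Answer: 2*I*√113 ≈ 21.26*I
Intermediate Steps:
K(B, s) = B + 2*s
√(K(-21, 14) + O) = √((-21 + 2*14) - 459) = √((-21 + 28) - 459) = √(7 - 459) = √(-452) = 2*I*√113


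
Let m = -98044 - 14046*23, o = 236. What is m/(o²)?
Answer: -210551/27848 ≈ -7.5607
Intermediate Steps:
m = -421102 (m = -98044 - 323058 = -421102)
m/(o²) = -421102/(236²) = -421102/55696 = -421102*1/55696 = -210551/27848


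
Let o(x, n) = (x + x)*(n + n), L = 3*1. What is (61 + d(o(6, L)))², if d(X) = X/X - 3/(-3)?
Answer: 3969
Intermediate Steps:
L = 3
o(x, n) = 4*n*x (o(x, n) = (2*x)*(2*n) = 4*n*x)
d(X) = 2 (d(X) = 1 - 3*(-⅓) = 1 + 1 = 2)
(61 + d(o(6, L)))² = (61 + 2)² = 63² = 3969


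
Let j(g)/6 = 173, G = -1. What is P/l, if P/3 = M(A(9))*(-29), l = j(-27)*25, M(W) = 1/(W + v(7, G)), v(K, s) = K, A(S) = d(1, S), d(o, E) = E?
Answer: -29/138400 ≈ -0.00020954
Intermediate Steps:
A(S) = S
j(g) = 1038 (j(g) = 6*173 = 1038)
M(W) = 1/(7 + W) (M(W) = 1/(W + 7) = 1/(7 + W))
l = 25950 (l = 1038*25 = 25950)
P = -87/16 (P = 3*(-29/(7 + 9)) = 3*(-29/16) = -87/16 ≈ -5.4375)
P/l = -87/16/25950 = -87/16*1/25950 = -29/138400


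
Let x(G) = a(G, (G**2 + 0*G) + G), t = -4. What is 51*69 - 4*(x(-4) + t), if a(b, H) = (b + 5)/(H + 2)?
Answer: 24743/7 ≈ 3534.7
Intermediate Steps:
a(b, H) = (5 + b)/(2 + H)
x(G) = (5 + G)/(2 + G + G**2) (x(G) = (5 + G)/(2 + ((G**2 + 0*G) + G)) = (5 + G)/(2 + ((G**2 + 0) + G)) = (5 + G)/(2 + (G**2 + G)) = (5 + G)/(2 + (G + G**2)) = (5 + G)/(2 + G + G**2))
51*69 - 4*(x(-4) + t) = 51*69 - 4*((5 - 4)/(2 - 4*(1 - 4)) - 4) = 3519 - 4*(1/(2 - 4*(-3)) - 4) = 3519 - 4*(1/(2 + 12) - 4) = 3519 - 4*(1/14 - 4) = 3519 - 4*(-55/14) = 3519 + 110/7 = 24743/7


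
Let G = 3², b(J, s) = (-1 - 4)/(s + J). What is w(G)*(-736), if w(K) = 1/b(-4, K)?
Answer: 736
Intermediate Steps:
b(J, s) = -5/(J + s)
G = 9
w(K) = ⅘ - K/5 (w(K) = 1/(-5/(-4 + K)) = ⅘ - K/5)
w(G)*(-736) = (⅘ - ⅕*9)*(-736) = (⅘ - 9/5)*(-736) = -1*(-736) = 736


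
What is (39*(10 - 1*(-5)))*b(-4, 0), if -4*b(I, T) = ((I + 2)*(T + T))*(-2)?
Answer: 0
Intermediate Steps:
b(I, T) = T*(2 + I) (b(I, T) = -(I + 2)*(T + T)*(-2)/4 = -(2 + I)*(2*T)*(-2)/4 = -2*T*(2 + I)*(-2)/4 = -(-1)*T*(2 + I) = T*(2 + I))
(39*(10 - 1*(-5)))*b(-4, 0) = (39*(10 - 1*(-5)))*(0*(2 - 4)) = (39*(10 + 5))*(0*(-2)) = (39*15)*0 = 585*0 = 0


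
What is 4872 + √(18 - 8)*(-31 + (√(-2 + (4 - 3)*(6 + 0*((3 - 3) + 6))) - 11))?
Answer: 4872 - 40*√10 ≈ 4745.5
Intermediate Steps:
4872 + √(18 - 8)*(-31 + (√(-2 + (4 - 3)*(6 + 0*((3 - 3) + 6))) - 11)) = 4872 + √10*(-31 + (√(-2 + 1*(6 + 0*(0 + 6))) - 11)) = 4872 + √10*(-31 + (√(-2 + 1*(6 + 0*6)) - 11)) = 4872 + √10*(-31 + (√(-2 + 1*(6 + 0)) - 11)) = 4872 + √10*(-31 + (√(-2 + 1*6) - 11)) = 4872 + √10*(-31 + (√(-2 + 6) - 11)) = 4872 + √10*(-31 + (√4 - 11)) = 4872 + √10*(-31 + (2 - 11)) = 4872 + √10*(-31 - 9) = 4872 + √10*(-40) = 4872 - 40*√10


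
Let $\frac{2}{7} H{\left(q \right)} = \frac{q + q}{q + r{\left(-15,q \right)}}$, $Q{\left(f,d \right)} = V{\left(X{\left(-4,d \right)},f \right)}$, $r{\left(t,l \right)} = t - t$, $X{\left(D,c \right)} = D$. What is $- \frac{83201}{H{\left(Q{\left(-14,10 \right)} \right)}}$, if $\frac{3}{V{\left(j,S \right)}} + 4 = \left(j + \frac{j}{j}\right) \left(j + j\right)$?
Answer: $- \frac{83201}{7} \approx -11886.0$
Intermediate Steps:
$r{\left(t,l \right)} = 0$
$V{\left(j,S \right)} = \frac{3}{-4 + 2 j \left(1 + j\right)}$ ($V{\left(j,S \right)} = \frac{3}{-4 + \left(j + \frac{j}{j}\right) \left(j + j\right)} = \frac{3}{-4 + \left(j + 1\right) 2 j} = \frac{3}{-4 + \left(1 + j\right) 2 j} = \frac{3}{-4 + 2 j \left(1 + j\right)}$)
$Q{\left(f,d \right)} = \frac{3}{20}$ ($Q{\left(f,d \right)} = \frac{3}{2 \left(-2 - 4 + \left(-4\right)^{2}\right)} = \frac{3}{2 \left(-2 - 4 + 16\right)} = \frac{3}{2 \cdot 10} = \frac{3}{2} \cdot \frac{1}{10} = \frac{3}{20}$)
$H{\left(q \right)} = 7$ ($H{\left(q \right)} = \frac{7 \frac{q + q}{q + 0}}{2} = \frac{7 \frac{2 q}{q}}{2} = \frac{7}{2} \cdot 2 = 7$)
$- \frac{83201}{H{\left(Q{\left(-14,10 \right)} \right)}} = - \frac{83201}{7}$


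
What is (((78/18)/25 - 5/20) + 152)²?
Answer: 2077262929/90000 ≈ 23081.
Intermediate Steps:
(((78/18)/25 - 5/20) + 152)² = (((78*(1/18))*(1/25) - 5*1/20) + 152)² = (((13/3)*(1/25) - ¼) + 152)² = ((13/75 - ¼) + 152)² = (-23/300 + 152)² = (45577/300)² = 2077262929/90000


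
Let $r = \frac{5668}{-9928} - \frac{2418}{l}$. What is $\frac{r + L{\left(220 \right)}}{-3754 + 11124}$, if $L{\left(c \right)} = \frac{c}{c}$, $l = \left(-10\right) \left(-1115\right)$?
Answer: $\frac{266967}{9270890500} \approx 2.8796 \cdot 10^{-5}$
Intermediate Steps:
$l = 11150$
$L{\left(c \right)} = 1$
$r = - \frac{10900513}{13837150}$ ($r = \frac{5668}{-9928} - \frac{2418}{11150} = 5668 \left(- \frac{1}{9928}\right) - \frac{1209}{5575} = - \frac{1417}{2482} - \frac{1209}{5575} = - \frac{10900513}{13837150} \approx -0.78777$)
$\frac{r + L{\left(220 \right)}}{-3754 + 11124} = \frac{- \frac{10900513}{13837150} + 1}{-3754 + 11124} = \frac{2936637}{13837150 \cdot 7370} = \frac{2936637}{13837150} \cdot \frac{1}{7370} = \frac{266967}{9270890500}$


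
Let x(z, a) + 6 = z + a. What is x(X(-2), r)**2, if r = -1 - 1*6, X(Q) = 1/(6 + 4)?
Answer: 16641/100 ≈ 166.41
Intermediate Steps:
X(Q) = 1/10
r = -7 (r = -1 - 6 = -7)
x(z, a) = -6 + a + z (x(z, a) = -6 + (z + a) = -6 + (a + z) = -6 + a + z)
x(X(-2), r)**2 = (-6 - 7 + 1/10)**2 = (-129/10)**2 = 16641/100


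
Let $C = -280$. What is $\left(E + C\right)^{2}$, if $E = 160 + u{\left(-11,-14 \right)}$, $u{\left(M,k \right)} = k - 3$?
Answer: $18769$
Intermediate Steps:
$u{\left(M,k \right)} = -3 + k$ ($u{\left(M,k \right)} = k - 3 = -3 + k$)
$E = 143$ ($E = 160 - 17 = 143$)
$\left(E + C\right)^{2} = \left(143 - 280\right)^{2} = \left(-137\right)^{2} = 18769$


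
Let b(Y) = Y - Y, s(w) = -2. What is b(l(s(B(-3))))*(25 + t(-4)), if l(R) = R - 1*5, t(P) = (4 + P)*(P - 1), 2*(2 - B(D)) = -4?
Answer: 0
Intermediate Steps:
B(D) = 4 (B(D) = 2 - ½*(-4) = 2 + 2 = 4)
t(P) = (-1 + P)*(4 + P) (t(P) = (4 + P)*(-1 + P) = (-1 + P)*(4 + P))
l(R) = -5 + R (l(R) = R - 5 = -5 + R)
b(Y) = 0
b(l(s(B(-3))))*(25 + t(-4)) = 0*(25 + (-4 + (-4)² + 3*(-4))) = 0*(25 + (-4 + 16 - 12)) = 0*(25 + 0) = 0*25 = 0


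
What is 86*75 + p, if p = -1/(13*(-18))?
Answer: 1509301/234 ≈ 6450.0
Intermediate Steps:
p = 1/234 (p = -1/(-234) = -1*(-1/234) = 1/234 ≈ 0.0042735)
86*75 + p = 86*75 + 1/234 = 6450 + 1/234 = 1509301/234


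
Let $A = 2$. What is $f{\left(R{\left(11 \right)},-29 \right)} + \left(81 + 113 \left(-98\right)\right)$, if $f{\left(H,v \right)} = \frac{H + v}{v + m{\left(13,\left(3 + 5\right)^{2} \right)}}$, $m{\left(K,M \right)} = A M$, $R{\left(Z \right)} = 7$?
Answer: $- \frac{98939}{9} \approx -10993.0$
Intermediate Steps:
$m{\left(K,M \right)} = 2 M$
$f{\left(H,v \right)} = \frac{H + v}{128 + v}$ ($f{\left(H,v \right)} = \frac{H + v}{v + 2 \left(3 + 5\right)^{2}} = \frac{H + v}{v + 2 \cdot 8^{2}} = \frac{H + v}{v + 2 \cdot 64} = \frac{H + v}{v + 128} = \frac{H + v}{128 + v}$)
$f{\left(R{\left(11 \right)},-29 \right)} + \left(81 + 113 \left(-98\right)\right) = \frac{7 - 29}{128 - 29} + \left(81 + 113 \left(-98\right)\right) = \frac{1}{99} \left(-22\right) + \left(81 - 11074\right) = \frac{1}{99} \left(-22\right) - 10993 = - \frac{2}{9} - 10993 = - \frac{98939}{9}$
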